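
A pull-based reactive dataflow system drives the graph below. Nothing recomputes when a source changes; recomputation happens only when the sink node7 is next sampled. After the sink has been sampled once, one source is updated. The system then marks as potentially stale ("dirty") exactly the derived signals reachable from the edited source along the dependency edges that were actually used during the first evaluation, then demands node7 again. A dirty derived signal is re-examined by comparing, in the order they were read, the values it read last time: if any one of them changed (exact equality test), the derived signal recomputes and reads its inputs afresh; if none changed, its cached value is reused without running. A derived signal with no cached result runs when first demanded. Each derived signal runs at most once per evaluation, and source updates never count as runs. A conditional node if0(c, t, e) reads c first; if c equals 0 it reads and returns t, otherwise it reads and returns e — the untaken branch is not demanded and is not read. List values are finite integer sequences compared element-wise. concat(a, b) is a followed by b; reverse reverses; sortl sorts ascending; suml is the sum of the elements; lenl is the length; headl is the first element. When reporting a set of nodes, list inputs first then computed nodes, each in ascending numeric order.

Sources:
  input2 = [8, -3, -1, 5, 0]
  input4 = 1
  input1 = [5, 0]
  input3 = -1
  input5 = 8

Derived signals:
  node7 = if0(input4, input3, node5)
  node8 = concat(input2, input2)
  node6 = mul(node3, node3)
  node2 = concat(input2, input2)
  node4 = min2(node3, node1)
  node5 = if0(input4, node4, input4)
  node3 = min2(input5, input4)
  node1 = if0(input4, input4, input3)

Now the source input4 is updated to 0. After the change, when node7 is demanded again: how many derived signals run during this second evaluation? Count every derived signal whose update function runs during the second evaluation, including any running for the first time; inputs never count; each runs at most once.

Derived signals that run: node7 — 1 in total.
Key observation: a condition flipped, so demand moved to the other branch — node5 is never re-examined.

First evaluation (everything demanded from the output):
  node5 = if0(input4=1 -> else branch input4) = 1
  node7 = if0(input4=1 -> else branch node5) = 1

Propagation after the edit:
  node5: marked dirty but never re-examined — demand shifted away from it.
  node7: runs — input4 1->0; result -1.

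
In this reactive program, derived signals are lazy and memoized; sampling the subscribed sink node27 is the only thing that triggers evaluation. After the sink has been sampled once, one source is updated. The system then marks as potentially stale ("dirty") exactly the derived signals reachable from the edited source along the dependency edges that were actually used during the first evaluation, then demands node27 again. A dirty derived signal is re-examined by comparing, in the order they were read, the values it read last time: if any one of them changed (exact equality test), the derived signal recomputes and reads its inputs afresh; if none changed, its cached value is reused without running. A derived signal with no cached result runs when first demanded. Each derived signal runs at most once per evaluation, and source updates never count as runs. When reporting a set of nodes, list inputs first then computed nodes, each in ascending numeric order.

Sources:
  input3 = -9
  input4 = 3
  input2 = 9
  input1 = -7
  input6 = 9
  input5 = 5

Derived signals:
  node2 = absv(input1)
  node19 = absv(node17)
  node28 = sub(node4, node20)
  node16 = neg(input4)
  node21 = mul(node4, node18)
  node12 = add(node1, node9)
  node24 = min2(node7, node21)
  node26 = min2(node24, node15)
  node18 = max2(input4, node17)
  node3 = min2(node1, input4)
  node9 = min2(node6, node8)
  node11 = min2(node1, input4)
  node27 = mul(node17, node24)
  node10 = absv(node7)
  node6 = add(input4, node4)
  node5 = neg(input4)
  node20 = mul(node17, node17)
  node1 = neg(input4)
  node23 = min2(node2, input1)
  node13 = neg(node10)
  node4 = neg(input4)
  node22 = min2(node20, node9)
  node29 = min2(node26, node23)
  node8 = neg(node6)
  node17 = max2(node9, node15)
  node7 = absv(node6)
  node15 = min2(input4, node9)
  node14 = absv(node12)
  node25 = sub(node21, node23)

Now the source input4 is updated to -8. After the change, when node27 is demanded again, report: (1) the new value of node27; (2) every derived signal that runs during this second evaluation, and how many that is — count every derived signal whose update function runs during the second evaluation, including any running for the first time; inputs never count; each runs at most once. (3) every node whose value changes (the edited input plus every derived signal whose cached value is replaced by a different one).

Demanding node27 again yields 0.
8 derived signals run: node4, node6, node15, node17, node18, node21, node24, node27.
The nodes whose values change: input4, node4, node15, node18, node21, node24.
Note where the cutoff bites: node7 is checked, finds nothing changed, and keeps its cache.

First demand of the output computes:
  node4 = neg(3) = -3
  node6 = add(3, -3) = 0
  node7 = absv(0) = 0
  node8 = neg(0) = 0
  node9 = min2(0, 0) = 0
  node15 = min2(3, 0) = 0
  node17 = max2(0, 0) = 0
  node18 = max2(3, 0) = 3
  node21 = mul(-3, 3) = -9
  node24 = min2(0, -9) = -9
  node27 = mul(0, -9) = 0

After the edit, cleaning proceeds:
  node4: a read changed (input4 3->-8) — executes, giving 8.
  node6: a read changed (input4 3->-8; node4 -3->8) — executes, giving 0 — identical to its old value.
  node7: dirty, but its reads are unchanged (node6 unchanged); cached 0 stands.
  node8: dirty, but its reads are unchanged (node6 unchanged); cached 0 stands.
  node9: dirty, but its reads are unchanged (node6 unchanged, node8 unchanged); cached 0 stands.
  node15: a read changed (input4 3->-8) — executes, giving -8.
  node17: a read changed (node15 0->-8) — executes, giving 0 — identical to its old value.
  node18: a read changed (input4 3->-8) — executes, giving 0.
  node21: a read changed (node4 -3->8; node18 3->0) — executes, giving 0.
  node24: a read changed (node21 -9->0) — executes, giving 0.
  node27: a read changed (node24 -9->0) — executes, giving 0 — identical to its old value.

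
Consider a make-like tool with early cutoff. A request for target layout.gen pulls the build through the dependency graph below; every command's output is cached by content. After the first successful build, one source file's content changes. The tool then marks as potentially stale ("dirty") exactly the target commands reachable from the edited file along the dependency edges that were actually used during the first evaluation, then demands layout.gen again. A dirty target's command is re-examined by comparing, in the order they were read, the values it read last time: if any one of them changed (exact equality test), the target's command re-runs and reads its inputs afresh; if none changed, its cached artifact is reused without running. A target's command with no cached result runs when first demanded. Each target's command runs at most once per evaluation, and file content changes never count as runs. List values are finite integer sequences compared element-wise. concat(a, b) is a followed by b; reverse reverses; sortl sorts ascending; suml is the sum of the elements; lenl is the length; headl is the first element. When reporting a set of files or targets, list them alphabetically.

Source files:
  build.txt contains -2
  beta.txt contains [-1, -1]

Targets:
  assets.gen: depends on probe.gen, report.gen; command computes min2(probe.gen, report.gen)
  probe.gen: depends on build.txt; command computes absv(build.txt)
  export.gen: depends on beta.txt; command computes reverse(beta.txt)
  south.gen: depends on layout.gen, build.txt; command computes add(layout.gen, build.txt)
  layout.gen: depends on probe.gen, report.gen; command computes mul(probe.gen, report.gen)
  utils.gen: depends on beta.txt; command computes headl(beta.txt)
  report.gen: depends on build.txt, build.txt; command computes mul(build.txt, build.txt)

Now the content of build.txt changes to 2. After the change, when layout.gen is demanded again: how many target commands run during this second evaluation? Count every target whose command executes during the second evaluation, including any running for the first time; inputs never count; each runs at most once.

2 target commands run: probe.gen, report.gen.
Note where the cutoff bites: layout.gen is checked, finds nothing changed, and keeps its cache.

First demand of the output computes:
  probe.gen = absv(-2) = 2
  report.gen = mul(-2, -2) = 4
  layout.gen = mul(2, 4) = 8

After the edit, cleaning proceeds:
  probe.gen: a read changed (build.txt -2->2) — executes, giving 2 — identical to its old value.
  report.gen: a read changed (build.txt -2->2; build.txt -2->2) — executes, giving 4 — identical to its old value.
  layout.gen: dirty, but its reads are unchanged (probe.gen unchanged, report.gen unchanged); cached 8 stands.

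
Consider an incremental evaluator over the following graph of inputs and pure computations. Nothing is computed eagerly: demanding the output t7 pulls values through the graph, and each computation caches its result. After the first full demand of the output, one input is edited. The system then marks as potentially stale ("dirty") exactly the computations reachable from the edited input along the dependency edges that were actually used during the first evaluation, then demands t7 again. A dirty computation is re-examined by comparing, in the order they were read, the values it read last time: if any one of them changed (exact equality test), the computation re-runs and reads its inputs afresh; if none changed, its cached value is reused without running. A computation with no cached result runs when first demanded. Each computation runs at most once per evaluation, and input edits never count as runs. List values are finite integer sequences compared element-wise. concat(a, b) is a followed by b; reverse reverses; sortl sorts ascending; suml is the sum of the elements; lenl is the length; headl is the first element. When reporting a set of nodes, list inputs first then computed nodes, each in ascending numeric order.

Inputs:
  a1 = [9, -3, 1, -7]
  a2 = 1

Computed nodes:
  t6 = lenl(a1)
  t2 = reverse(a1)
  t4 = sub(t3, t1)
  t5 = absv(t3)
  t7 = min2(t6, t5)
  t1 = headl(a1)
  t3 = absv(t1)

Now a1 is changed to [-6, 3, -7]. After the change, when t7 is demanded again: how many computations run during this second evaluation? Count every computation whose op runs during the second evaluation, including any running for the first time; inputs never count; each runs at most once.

Run set: t1, t3, t5, t6, t7 (5 run).

Initial pass — values computed on the first demand:
  t1 = headl([9, -3, 1, -7]) = 9
  t3 = absv(9) = 9
  t5 = absv(9) = 9
  t6 = lenl([9, -3, 1, -7]) = 4
  t7 = min2(4, 9) = 4

Second demand — change propagation:
  t1: re-runs because a1 [9, -3, 1, -7]->[-6, 3, -7]; new result -6.
  t3: re-runs because t1 9->-6; new result 6.
  t5: re-runs because t3 9->6; new result 6.
  t6: re-runs because a1 [9, -3, 1, -7]->[-6, 3, -7]; new result 3.
  t7: re-runs because t6 4->3; t5 9->6; new result 3.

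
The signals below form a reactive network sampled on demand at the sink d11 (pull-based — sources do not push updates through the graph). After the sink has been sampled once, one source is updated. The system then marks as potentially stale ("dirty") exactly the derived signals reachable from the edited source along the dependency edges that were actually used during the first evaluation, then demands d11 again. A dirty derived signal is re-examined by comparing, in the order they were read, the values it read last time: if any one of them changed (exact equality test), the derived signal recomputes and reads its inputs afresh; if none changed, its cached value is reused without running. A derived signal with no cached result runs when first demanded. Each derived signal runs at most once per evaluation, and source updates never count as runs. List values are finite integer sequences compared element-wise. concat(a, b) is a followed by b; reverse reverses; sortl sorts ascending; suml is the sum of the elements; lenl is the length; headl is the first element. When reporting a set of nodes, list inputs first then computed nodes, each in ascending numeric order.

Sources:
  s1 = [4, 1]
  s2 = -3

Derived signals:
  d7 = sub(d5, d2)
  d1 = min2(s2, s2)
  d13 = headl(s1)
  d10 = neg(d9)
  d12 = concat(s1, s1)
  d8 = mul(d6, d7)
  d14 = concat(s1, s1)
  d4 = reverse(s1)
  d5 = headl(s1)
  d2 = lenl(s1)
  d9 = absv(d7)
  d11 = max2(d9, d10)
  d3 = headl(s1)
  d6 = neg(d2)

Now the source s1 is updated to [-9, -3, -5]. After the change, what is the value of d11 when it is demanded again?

d11 now evaluates to 12.

Initial pass — values computed on the first demand:
  d2 = lenl([4, 1]) = 2
  d5 = headl([4, 1]) = 4
  d7 = sub(4, 2) = 2
  d9 = absv(2) = 2
  d10 = neg(2) = -2
  d11 = max2(2, -2) = 2

Second demand — change propagation:
  d2: re-runs because s1 [4, 1]->[-9, -3, -5]; new result 3.
  d5: re-runs because s1 [4, 1]->[-9, -3, -5]; new result -9.
  d7: re-runs because d5 4->-9; d2 2->3; new result -12.
  d9: re-runs because d7 2->-12; new result 12.
  d10: re-runs because d9 2->12; new result -12.
  d11: re-runs because d9 2->12; d10 -2->-12; new result 12.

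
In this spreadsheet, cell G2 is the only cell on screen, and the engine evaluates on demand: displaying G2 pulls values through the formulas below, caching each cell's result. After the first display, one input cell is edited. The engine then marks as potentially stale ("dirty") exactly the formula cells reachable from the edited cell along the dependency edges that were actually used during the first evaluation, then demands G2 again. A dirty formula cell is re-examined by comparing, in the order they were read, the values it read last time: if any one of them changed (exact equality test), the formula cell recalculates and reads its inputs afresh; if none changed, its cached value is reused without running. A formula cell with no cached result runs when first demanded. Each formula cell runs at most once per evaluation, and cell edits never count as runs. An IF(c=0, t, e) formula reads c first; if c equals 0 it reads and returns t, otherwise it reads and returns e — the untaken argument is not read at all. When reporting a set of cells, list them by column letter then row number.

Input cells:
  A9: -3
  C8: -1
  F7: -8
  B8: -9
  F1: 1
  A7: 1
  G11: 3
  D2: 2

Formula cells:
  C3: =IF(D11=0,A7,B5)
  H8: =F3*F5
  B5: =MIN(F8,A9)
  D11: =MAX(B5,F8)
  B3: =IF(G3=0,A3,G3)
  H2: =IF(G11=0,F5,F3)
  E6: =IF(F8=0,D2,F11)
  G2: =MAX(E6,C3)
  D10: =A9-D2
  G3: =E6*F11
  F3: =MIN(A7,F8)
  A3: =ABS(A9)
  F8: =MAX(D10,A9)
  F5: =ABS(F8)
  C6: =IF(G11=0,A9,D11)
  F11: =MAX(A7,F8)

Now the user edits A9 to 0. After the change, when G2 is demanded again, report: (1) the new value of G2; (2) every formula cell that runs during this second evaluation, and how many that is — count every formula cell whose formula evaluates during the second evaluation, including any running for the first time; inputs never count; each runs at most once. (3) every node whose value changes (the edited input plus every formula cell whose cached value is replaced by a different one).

G2 now evaluates to 2.
Run set: B5, C3, D10, D11, E6, F8, G2 (7 run).
Changed values: A9, B5, C3, D10, D11, E6, F8, G2.
The important point: the flipped condition redirects demand; F11 is left stale, never re-checked.

Initial pass — values computed on the first demand:
  D10 = -3 - 2 = -5
  F8 = MAX(-5, -3) = -3
  B5 = MIN(-3, -3) = -3
  D11 = MAX(-3, -3) = -3
  C3 = IF(D11=0: D11=-3 -> else branch B5) = -3
  F11 = MAX(1, -3) = 1
  E6 = IF(F8=0: F8=-3 -> else branch F11) = 1
  G2 = MAX(1, -3) = 1

Second demand — change propagation:
  D10: re-runs because A9 -3->0; new result -2.
  F8: re-runs because D10 -5->-2; A9 -3->0; new result 0.
  B5: re-runs because F8 -3->0; A9 -3->0; new result 0.
  D11: re-runs because B5 -3->0; F8 -3->0; new result 0.
  C3: re-runs because D11 -3->0; B5 -3->0; new result 1.
  F11: dirty yet unreached — the second evaluation never asks for it.
  E6: re-runs because F8 -3->0; new result 2.
  G2: re-runs because E6 1->2; C3 -3->1; new result 2.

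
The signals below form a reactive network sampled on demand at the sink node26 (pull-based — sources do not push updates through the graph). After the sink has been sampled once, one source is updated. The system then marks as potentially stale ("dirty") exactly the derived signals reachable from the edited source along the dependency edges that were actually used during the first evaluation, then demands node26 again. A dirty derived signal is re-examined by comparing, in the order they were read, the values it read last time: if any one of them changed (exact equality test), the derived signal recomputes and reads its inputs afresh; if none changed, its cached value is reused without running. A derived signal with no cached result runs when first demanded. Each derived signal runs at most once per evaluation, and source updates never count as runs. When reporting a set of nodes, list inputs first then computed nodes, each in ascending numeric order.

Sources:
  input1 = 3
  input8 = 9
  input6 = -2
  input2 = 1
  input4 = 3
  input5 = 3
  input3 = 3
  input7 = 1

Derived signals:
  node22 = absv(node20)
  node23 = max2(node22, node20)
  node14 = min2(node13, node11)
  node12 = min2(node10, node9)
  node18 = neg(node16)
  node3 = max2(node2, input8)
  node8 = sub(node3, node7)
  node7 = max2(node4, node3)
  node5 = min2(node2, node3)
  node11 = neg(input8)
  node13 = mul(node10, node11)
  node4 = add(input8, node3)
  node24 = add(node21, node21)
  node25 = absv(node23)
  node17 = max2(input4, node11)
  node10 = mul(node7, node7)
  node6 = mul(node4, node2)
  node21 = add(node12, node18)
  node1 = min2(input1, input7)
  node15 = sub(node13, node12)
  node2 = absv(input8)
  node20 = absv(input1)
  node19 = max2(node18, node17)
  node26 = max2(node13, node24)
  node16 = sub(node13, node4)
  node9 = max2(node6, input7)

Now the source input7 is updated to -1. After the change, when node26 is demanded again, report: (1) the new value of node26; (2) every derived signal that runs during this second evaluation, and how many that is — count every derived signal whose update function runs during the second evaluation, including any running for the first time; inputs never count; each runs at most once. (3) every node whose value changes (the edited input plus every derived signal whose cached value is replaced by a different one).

node26 now evaluates to 6192.
Run set: node9 (1 run).
Changed values: input7.
The important point: node9 recomputes to an identical value, and the output ends up unchanged.

Initial pass — values computed on the first demand:
  node2 = absv(9) = 9
  node3 = max2(9, 9) = 9
  node4 = add(9, 9) = 18
  node6 = mul(18, 9) = 162
  node7 = max2(18, 9) = 18
  node9 = max2(162, 1) = 162
  node10 = mul(18, 18) = 324
  node11 = neg(9) = -9
  node12 = min2(324, 162) = 162
  node13 = mul(324, -9) = -2916
  node16 = sub(-2916, 18) = -2934
  node18 = neg(-2934) = 2934
  node21 = add(162, 2934) = 3096
  node24 = add(3096, 3096) = 6192
  node26 = max2(-2916, 6192) = 6192

Second demand — change propagation:
  node9: re-runs because input7 1->-1; new result 162 (unchanged).
  node12: re-examined; everything it read last time is the same (node10 unchanged, node9 unchanged) — cache 162 kept, no run.
  node21: re-examined; everything it read last time is the same (node12 unchanged, node18 unchanged) — cache 3096 kept, no run.
  node24: re-examined; everything it read last time is the same (node21 unchanged, node21 unchanged) — cache 6192 kept, no run.
  node26: re-examined; everything it read last time is the same (node13 unchanged, node24 unchanged) — cache 6192 kept, no run.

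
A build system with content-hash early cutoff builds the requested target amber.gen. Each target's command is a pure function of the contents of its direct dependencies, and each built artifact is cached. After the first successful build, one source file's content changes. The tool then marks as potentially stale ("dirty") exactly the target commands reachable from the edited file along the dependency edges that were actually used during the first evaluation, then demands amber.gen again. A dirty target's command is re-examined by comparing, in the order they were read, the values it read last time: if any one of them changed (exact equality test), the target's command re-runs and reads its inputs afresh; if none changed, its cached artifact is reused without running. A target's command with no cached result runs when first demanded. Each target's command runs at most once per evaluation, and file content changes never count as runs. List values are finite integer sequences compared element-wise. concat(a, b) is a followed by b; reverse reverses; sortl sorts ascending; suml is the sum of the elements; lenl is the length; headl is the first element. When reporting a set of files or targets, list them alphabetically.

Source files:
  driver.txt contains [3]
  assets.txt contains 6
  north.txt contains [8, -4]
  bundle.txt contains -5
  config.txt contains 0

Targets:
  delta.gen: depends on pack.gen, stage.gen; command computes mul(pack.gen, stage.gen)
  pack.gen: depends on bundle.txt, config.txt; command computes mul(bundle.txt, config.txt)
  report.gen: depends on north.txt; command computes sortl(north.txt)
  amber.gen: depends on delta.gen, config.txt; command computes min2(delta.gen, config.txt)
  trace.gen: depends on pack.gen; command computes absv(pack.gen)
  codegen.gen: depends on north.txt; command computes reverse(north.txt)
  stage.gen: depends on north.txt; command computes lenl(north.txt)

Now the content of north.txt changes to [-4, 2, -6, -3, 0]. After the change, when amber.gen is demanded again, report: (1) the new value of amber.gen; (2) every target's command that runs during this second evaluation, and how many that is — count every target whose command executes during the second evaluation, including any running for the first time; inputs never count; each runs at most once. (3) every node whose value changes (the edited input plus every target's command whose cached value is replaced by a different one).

First evaluation (everything demanded from the output):
  pack.gen = mul(-5, 0) = 0
  stage.gen = lenl([8, -4]) = 2
  delta.gen = mul(0, 2) = 0
  amber.gen = min2(0, 0) = 0

Propagation after the edit:
  stage.gen: runs — north.txt [8, -4]->[-4, 2, -6, -3, 0]; result 5.
  delta.gen: runs — stage.gen 2->5; result 0 (same value as before).
  amber.gen: checked — values it read are unchanged (delta.gen unchanged, config.txt unchanged); reused cached 0 without running.

Key observation: the change is absorbed at delta.gen — it re-runs but produces the same value, and the output's value is unchanged.

New value of amber.gen: 0.
Target commands that run: delta.gen, stage.gen — 2 in total.
Values that change: north.txt, stage.gen.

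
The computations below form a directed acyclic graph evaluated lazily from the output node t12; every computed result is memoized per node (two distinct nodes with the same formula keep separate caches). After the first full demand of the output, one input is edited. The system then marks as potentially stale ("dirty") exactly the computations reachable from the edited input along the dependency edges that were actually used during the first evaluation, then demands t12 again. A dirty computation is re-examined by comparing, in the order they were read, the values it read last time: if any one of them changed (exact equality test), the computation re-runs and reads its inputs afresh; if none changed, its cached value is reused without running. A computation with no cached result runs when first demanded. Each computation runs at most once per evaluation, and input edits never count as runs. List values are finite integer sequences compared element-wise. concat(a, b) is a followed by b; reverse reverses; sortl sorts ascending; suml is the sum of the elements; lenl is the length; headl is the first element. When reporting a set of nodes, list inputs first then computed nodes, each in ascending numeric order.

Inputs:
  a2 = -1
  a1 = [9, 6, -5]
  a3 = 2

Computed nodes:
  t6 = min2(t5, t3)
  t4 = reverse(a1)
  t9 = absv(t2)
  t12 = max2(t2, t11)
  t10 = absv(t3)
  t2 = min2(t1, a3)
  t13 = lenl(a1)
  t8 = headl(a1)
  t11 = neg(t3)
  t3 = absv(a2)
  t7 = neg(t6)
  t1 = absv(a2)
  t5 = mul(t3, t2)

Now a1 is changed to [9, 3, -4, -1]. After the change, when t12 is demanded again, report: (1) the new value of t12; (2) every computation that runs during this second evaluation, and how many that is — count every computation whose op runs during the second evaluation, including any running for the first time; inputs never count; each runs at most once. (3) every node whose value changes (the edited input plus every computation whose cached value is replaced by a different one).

Demanding t12 again yields 1.
0 computations run: none.
The nodes whose values change: a1.
Note the shortcut — a1 feeds only undemanded nodes, so no recomputation happens.

First demand of the output computes:
  t1 = absv(-1) = 1
  t2 = min2(1, 2) = 1
  t3 = absv(-1) = 1
  t11 = neg(1) = -1
  t12 = max2(1, -1) = 1

After the edit, cleaning proceeds:
  a1 only reaches undemanded nodes; the second demand re-runs nothing.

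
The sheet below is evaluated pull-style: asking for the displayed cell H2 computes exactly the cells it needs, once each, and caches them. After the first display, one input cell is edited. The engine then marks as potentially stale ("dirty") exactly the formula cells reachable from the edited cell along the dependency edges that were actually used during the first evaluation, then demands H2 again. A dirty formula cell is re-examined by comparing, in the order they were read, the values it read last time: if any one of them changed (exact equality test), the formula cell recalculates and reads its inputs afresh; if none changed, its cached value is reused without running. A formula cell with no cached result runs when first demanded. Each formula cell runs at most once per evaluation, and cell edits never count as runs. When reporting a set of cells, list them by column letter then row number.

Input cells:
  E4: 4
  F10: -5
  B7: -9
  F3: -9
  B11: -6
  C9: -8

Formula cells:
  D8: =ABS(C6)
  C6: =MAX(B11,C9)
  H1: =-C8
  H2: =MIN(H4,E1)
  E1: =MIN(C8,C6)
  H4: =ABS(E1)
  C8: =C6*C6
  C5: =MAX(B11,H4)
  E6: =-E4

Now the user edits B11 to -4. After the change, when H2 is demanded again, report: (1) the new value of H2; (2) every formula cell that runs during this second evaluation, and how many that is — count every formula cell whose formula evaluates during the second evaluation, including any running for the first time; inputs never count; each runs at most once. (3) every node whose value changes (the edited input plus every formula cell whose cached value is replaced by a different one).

First demand of the output computes:
  C6 = MAX(-6, -8) = -6
  C8 = -6 * -6 = 36
  E1 = MIN(36, -6) = -6
  H4 = ABS(-6) = 6
  H2 = MIN(6, -6) = -6

After the edit, cleaning proceeds:
  C6: a read changed (B11 -6->-4) — executes, giving -4.
  C8: a read changed (C6 -6->-4; C6 -6->-4) — executes, giving 16.
  E1: a read changed (C8 36->16; C6 -6->-4) — executes, giving -4.
  H4: a read changed (E1 -6->-4) — executes, giving 4.
  H2: a read changed (H4 6->4; E1 -6->-4) — executes, giving -4.

Demanding H2 again yields -4.
5 formula cells run: C6, C8, E1, H2, H4.
The nodes whose values change: B11, C6, C8, E1, H2, H4.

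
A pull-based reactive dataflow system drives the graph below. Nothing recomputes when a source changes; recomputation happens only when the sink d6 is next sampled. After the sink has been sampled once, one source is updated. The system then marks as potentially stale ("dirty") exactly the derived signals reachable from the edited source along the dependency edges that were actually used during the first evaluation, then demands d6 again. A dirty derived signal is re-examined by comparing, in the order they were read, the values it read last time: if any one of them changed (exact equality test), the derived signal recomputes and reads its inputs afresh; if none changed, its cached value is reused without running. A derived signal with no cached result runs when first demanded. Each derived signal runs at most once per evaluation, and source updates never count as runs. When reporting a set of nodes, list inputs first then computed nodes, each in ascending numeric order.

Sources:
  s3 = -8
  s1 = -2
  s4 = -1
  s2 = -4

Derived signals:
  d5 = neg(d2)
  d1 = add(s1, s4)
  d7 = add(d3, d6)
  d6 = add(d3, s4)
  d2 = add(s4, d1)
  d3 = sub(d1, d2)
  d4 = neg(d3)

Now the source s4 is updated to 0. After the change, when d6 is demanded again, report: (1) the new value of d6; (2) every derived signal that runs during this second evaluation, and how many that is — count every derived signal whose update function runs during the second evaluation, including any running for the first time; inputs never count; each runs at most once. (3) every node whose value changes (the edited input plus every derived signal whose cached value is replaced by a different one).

First evaluation (everything demanded from the output):
  d1 = add(-2, -1) = -3
  d2 = add(-1, -3) = -4
  d3 = sub(-3, -4) = 1
  d6 = add(1, -1) = 0

Propagation after the edit:
  d1: runs — s4 -1->0; result -2.
  d2: runs — s4 -1->0; d1 -3->-2; result -2.
  d3: runs — d1 -3->-2; d2 -4->-2; result 0.
  d6: runs — d3 1->0; s4 -1->0; result 0 (same value as before).

New value of d6: 0.
Derived signals that run: d1, d2, d3, d6 — 4 in total.
Values that change: s4, d1, d2, d3.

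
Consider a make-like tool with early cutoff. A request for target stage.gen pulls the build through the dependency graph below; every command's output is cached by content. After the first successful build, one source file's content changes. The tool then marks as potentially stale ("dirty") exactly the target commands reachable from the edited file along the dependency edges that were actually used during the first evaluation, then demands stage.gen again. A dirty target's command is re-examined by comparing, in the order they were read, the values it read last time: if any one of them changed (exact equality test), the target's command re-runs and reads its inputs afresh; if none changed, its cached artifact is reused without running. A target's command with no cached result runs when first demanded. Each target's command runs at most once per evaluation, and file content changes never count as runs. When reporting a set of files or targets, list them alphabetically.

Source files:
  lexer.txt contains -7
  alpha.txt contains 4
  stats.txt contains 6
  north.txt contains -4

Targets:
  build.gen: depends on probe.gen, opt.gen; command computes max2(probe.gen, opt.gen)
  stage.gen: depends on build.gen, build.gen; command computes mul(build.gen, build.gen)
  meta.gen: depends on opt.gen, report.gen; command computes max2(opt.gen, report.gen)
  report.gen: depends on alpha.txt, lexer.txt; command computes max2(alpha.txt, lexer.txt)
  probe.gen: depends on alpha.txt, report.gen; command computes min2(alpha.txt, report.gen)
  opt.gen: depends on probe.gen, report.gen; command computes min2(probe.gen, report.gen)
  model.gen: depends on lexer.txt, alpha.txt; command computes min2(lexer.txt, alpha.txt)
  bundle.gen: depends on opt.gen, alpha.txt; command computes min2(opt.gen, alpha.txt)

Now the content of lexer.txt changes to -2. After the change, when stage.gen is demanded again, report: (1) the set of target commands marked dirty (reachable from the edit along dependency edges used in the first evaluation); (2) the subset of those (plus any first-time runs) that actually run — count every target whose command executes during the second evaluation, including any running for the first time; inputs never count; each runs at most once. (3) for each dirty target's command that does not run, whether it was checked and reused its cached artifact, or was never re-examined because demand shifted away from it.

The edit dirties: build.gen, opt.gen, probe.gen, report.gen, stage.gen.
1 target commands run: report.gen.
Cache hits after checking: build.gen, opt.gen, probe.gen, stage.gen.
Note the absorption at report.gen: it re-runs yet its value is the same, leaving the output's value untouched.

First demand of the output computes:
  report.gen = max2(4, -7) = 4
  probe.gen = min2(4, 4) = 4
  opt.gen = min2(4, 4) = 4
  build.gen = max2(4, 4) = 4
  stage.gen = mul(4, 4) = 16

After the edit, cleaning proceeds:
  report.gen: a read changed (lexer.txt -7->-2) — executes, giving 4 — identical to its old value.
  probe.gen: dirty, but its reads are unchanged (alpha.txt unchanged, report.gen unchanged); cached 4 stands.
  opt.gen: dirty, but its reads are unchanged (probe.gen unchanged, report.gen unchanged); cached 4 stands.
  build.gen: dirty, but its reads are unchanged (probe.gen unchanged, opt.gen unchanged); cached 4 stands.
  stage.gen: dirty, but its reads are unchanged (build.gen unchanged, build.gen unchanged); cached 16 stands.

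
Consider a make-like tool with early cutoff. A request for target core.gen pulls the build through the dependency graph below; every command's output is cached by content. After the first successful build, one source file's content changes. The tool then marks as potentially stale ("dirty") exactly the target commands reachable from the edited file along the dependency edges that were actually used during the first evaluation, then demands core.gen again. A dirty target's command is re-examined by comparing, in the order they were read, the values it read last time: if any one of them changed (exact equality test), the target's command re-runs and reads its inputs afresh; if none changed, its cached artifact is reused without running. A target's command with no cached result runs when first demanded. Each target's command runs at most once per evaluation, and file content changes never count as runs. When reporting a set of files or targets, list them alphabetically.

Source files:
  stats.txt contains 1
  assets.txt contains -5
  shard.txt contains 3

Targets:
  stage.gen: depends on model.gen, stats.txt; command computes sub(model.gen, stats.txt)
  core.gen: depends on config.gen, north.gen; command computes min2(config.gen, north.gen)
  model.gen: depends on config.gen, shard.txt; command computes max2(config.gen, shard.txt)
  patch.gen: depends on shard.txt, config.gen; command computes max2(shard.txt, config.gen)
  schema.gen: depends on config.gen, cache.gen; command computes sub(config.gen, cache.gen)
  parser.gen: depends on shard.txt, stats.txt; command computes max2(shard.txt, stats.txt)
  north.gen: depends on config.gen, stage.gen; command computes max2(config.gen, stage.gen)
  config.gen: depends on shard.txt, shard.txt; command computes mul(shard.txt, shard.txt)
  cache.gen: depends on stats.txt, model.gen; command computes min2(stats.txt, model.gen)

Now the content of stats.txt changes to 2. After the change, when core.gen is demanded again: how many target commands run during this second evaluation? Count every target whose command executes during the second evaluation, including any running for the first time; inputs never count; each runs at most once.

First demand of the output computes:
  config.gen = mul(3, 3) = 9
  model.gen = max2(9, 3) = 9
  stage.gen = sub(9, 1) = 8
  north.gen = max2(9, 8) = 9
  core.gen = min2(9, 9) = 9

After the edit, cleaning proceeds:
  stage.gen: a read changed (stats.txt 1->2) — executes, giving 7.
  north.gen: a read changed (stage.gen 8->7) — executes, giving 9 — identical to its old value.
  core.gen: dirty, but its reads are unchanged (config.gen unchanged, north.gen unchanged); cached 9 stands.

Note the absorption at north.gen: it re-runs yet its value is the same, leaving the output's value untouched.

2 target commands run: north.gen, stage.gen.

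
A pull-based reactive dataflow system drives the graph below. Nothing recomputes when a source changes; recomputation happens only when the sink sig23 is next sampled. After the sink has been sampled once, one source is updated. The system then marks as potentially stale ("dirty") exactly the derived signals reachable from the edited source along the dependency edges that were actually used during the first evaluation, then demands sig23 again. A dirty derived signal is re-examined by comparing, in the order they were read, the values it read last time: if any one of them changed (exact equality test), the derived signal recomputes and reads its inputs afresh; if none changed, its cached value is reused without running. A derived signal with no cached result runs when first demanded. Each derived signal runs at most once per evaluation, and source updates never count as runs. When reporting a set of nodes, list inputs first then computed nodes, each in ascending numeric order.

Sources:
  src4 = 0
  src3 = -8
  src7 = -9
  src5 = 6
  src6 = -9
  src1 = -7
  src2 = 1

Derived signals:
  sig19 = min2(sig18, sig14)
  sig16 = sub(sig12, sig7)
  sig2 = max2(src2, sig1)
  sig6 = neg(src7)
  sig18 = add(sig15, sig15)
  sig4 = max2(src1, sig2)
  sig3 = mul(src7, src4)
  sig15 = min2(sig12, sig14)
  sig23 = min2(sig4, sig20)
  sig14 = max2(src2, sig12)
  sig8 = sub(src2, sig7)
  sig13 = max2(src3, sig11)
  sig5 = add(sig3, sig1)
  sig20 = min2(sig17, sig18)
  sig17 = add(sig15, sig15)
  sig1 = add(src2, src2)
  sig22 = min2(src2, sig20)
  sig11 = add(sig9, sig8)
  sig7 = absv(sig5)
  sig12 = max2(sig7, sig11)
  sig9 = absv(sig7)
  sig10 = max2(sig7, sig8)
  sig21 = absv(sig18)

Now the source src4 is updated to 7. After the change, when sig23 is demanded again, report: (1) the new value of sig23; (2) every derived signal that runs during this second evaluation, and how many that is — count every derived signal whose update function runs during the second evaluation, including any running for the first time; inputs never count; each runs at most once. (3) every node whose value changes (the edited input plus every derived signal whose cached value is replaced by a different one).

First evaluation (everything demanded from the output):
  sig1 = add(1, 1) = 2
  sig2 = max2(1, 2) = 2
  sig3 = mul(-9, 0) = 0
  sig4 = max2(-7, 2) = 2
  sig5 = add(0, 2) = 2
  sig7 = absv(2) = 2
  sig8 = sub(1, 2) = -1
  sig9 = absv(2) = 2
  sig11 = add(2, -1) = 1
  sig12 = max2(2, 1) = 2
  sig14 = max2(1, 2) = 2
  sig15 = min2(2, 2) = 2
  sig17 = add(2, 2) = 4
  sig18 = add(2, 2) = 4
  sig20 = min2(4, 4) = 4
  sig23 = min2(2, 4) = 2

Propagation after the edit:
  sig3: runs — src4 0->7; result -63.
  sig5: runs — sig3 0->-63; result -61.
  sig7: runs — sig5 2->-61; result 61.
  sig8: runs — sig7 2->61; result -60.
  sig9: runs — sig7 2->61; result 61.
  sig11: runs — sig9 2->61; sig8 -1->-60; result 1 (same value as before).
  sig12: runs — sig7 2->61; result 61.
  sig14: runs — sig12 2->61; result 61.
  sig15: runs — sig12 2->61; sig14 2->61; result 61.
  sig17: runs — sig15 2->61; sig15 2->61; result 122.
  sig18: runs — sig15 2->61; sig15 2->61; result 122.
  sig20: runs — sig17 4->122; sig18 4->122; result 122.
  sig23: runs — sig20 4->122; result 2 (same value as before).

New value of sig23: 2.
Derived signals that run: sig3, sig5, sig7, sig8, sig9, sig11, sig12, sig14, sig15, sig17, sig18, sig20, sig23 — 13 in total.
Values that change: src4, sig3, sig5, sig7, sig8, sig9, sig12, sig14, sig15, sig17, sig18, sig20.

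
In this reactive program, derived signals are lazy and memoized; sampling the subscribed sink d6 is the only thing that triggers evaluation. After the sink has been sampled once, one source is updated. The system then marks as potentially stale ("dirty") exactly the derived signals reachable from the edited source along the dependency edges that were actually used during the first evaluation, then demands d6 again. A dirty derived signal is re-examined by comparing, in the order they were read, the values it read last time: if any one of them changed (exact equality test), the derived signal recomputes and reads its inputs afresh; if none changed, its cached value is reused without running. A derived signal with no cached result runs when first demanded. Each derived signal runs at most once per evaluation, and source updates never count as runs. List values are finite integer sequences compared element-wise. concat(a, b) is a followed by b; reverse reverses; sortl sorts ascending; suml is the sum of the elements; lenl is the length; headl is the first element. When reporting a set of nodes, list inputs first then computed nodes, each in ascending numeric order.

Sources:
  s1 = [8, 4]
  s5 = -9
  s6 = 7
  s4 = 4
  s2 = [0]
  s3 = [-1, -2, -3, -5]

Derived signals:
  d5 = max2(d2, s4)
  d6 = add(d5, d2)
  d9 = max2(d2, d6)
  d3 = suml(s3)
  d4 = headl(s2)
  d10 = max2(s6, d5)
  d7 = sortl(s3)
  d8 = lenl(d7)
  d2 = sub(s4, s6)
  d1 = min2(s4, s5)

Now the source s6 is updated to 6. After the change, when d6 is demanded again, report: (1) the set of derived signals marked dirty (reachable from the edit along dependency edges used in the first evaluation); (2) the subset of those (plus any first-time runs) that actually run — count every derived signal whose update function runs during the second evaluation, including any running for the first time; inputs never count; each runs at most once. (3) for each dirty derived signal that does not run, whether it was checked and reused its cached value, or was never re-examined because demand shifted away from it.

The edit dirties: d2, d5, d6.
3 derived signals run: d2, d5, d6.
No dirty derived signal escaped a run.

First demand of the output computes:
  d2 = sub(4, 7) = -3
  d5 = max2(-3, 4) = 4
  d6 = add(4, -3) = 1

After the edit, cleaning proceeds:
  d2: a read changed (s6 7->6) — executes, giving -2.
  d5: a read changed (d2 -3->-2) — executes, giving 4 — identical to its old value.
  d6: a read changed (d2 -3->-2) — executes, giving 2.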